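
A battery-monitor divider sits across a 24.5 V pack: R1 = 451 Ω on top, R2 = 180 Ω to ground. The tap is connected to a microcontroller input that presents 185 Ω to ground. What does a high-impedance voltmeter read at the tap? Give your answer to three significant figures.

V_out ≈ 4.12 V

The load sits in parallel with R2: R2‖R_L = (180 × 185) / (180 + 185) = 91.23 Ω.
V_out = 24.5 × 91.23 / (451 + 91.23) = 24.5 × 91.23/542.2 = 4.12 V.
(Unloaded it would have been 6.99 V.)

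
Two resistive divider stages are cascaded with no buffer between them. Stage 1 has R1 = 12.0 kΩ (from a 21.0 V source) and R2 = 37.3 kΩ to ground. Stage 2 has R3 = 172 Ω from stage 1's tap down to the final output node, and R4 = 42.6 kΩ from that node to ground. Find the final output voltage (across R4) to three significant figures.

V_out ≈ 13.1 V

Stage 2 presents R3+R4 = 42770 Ω as a load on stage 1's tap.
Stage 1's lower leg becomes R2‖(R3+R4) = 19920 Ω, so V_mid = 21.0 × 19920/31920 = 13.11 V.
Stage 2 is itself unloaded: V_out = V_mid × R4/(R3+R4) = 13.11 × 42600/42770 = 13.1 V.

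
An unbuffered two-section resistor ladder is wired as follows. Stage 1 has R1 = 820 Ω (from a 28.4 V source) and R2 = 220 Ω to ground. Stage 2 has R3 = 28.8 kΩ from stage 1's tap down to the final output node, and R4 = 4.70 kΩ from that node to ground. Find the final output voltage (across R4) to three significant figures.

Stage 2 presents R3+R4 = 33500 Ω as a load on stage 1's tap.
Stage 1's lower leg becomes R2‖(R3+R4) = 218.6 Ω, so V_mid = 28.4 × 218.6/1039 = 5.977 V.
Stage 2 is itself unloaded: V_out = V_mid × R4/(R3+R4) = 5.977 × 4700/33500 = 0.839 V.

V_out ≈ 0.839 V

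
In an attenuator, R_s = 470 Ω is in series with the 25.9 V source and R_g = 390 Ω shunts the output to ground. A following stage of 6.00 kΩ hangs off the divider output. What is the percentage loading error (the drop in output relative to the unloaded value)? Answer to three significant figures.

The divider's output (Thévenin) resistance is R_s‖R_g = 213.1 Ω.
Fractional drop under load = R_th/(R_th + R_L) = 213.1 / (213.1 + 6000) = 0.03430.
So the output falls by 3.43 %.

3.43 %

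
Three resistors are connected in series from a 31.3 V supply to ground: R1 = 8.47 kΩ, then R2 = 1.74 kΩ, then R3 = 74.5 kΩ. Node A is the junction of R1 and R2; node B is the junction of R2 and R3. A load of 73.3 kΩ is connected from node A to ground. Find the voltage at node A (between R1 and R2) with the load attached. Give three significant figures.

Below node A the series string R2+R3 = 76.24 kΩ sits in parallel with the 73.3 kΩ load: 37.37 kΩ.
V_A = 31.3 × 37.37/(8.47 + 37.37) = 25.5 V.

V ≈ 25.5 V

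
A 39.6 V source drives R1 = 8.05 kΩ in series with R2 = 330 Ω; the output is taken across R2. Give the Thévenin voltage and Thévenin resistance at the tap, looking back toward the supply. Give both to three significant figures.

V_th = 1.56 V, R_th = 317 Ω

V_th is the open-circuit tap voltage: 39.6 × 330/(8050 + 330) = 1.56 V.
With the supply zeroed, R1 and R2 appear in parallel from the tap: R_th = R1‖R2 = (8050 × 330)/8380 = 317 Ω.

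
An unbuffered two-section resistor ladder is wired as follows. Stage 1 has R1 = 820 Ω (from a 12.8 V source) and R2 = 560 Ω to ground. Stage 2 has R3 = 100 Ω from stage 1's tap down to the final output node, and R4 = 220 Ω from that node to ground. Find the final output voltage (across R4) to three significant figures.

Stage 2 presents R3+R4 = 320.0 Ω as a load on stage 1's tap.
Stage 1's lower leg becomes R2‖(R3+R4) = 203.6 Ω, so V_mid = 12.8 × 203.6/1024 = 2.546 V.
Stage 2 is itself unloaded: V_out = V_mid × R4/(R3+R4) = 2.546 × 220/320.0 = 1.75 V.

V_out ≈ 1.75 V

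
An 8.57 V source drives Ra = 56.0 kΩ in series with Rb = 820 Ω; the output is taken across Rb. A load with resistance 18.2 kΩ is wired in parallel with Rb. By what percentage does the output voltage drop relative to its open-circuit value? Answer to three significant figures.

The divider's output (Thévenin) resistance is Ra‖Rb = 808.2 Ω.
Fractional drop under load = R_th/(R_th + R_L) = 808.2 / (808.2 + 18200) = 0.04252.
So the output falls by 4.25 %.

4.25 %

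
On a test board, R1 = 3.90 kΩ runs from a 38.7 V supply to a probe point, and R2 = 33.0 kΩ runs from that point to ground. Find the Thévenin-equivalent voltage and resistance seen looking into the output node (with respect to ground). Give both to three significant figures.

V_th is the open-circuit tap voltage: 38.7 × 33.0/(3.90 + 33.0) = 34.6 V.
With the supply zeroed, R1 and R2 appear in parallel from the tap: R_th = R1‖R2 = (3.90 × 33.0)/36.90 = 3.49 kΩ.

V_th = 34.6 V, R_th = 3.49 kΩ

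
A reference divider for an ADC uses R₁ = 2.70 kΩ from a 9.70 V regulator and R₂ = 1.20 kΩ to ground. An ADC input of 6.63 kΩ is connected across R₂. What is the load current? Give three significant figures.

R₂‖R_L = 1.016 kΩ; V_out = 9.70 × 1.016/3.716 = 2.652 V.
I_L = V_out / R_L = 2.652 / 6.63 kΩ = 0.400 mA.

I_L ≈ 0.400 mA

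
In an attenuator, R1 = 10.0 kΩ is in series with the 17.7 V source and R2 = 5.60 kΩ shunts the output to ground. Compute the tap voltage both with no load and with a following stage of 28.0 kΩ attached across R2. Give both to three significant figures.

Unloaded: 6.35 V; loaded: 5.63 V

Open-circuit: V = 17.7 × 5.60/(10.0 + 5.60) = 6.35 V.
With the load, R2 becomes R2‖R_L = 4.667 kΩ, so V = 17.7 × 4.667/14.67 = 5.63 V.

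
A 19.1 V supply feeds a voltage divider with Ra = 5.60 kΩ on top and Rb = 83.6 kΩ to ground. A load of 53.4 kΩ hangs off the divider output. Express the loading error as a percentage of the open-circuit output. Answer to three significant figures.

8.95 %

Unloaded V = 19.1 × 83.6/89.20 = 17.901 V.
Loaded: Rb‖R_L = 32.59 kΩ, giving V = 19.1 × 32.59/38.19 = 16.299 V.
Drop = (17.901 − 16.299) / 17.901 = 8.95 %.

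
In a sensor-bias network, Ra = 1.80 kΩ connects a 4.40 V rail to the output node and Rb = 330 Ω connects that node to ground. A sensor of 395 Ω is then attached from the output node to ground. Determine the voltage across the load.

The load sits in parallel with Rb: Rb‖R_L = (330 × 395) / (330 + 395) = 179.8 Ω.
V_out = 4.40 × 179.8 / (1800 + 179.8) = 4.40 × 179.8/1980 = 0.400 V.

V_out ≈ 0.400 V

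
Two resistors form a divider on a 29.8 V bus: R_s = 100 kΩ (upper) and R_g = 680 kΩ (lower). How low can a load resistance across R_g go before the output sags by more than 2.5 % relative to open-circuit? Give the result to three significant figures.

Output resistance R_th = R_s‖R_g = (100 × 680)/780.0 = 87.18 kΩ.
The fractional drop is R_th/(R_th + R_L); requiring this ≤ 0.0250 gives R_L ≥ R_th(1/0.0250 − 1) = 87.18 × 39.00 = 3.40 MΩ.

R_L(min) ≈ 3.40 MΩ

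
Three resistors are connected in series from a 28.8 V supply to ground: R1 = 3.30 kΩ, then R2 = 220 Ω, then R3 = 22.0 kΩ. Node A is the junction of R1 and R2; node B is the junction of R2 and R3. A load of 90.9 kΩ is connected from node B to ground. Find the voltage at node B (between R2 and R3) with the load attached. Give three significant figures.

V ≈ 24.0 V

At node B, R3 is in parallel with the load: R3‖R_L = 17710 Ω.
Below node A the resistance is R2 + (R3‖R_L) = 17930 Ω, so V_A = 28.8 × 17930/21230 = 24.32 V.
Then V_B = V_A × (R3‖R_L)/(R2 + R3‖R_L) = 24.32 × 17710/17930 = 24.0 V.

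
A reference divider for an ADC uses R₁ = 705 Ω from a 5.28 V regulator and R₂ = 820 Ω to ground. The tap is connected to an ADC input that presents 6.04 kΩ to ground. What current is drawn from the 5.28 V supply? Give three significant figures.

I ≈ 3.70 mA

R₂‖R_L = 722.0 Ω, so the source sees R₁ + R₂‖R_L = 1427 Ω.
I = 5.28 V / 1427 Ω = 3.70 mA.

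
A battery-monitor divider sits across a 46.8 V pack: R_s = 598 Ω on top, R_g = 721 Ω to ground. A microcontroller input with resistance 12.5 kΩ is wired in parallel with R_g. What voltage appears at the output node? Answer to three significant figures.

The load sits in parallel with R_g: R_g‖R_L = (721 × 12500) / (721 + 12500) = 681.7 Ω.
V_out = 46.8 × 681.7 / (598 + 681.7) = 46.8 × 681.7/1280 = 24.9 V.

V_out ≈ 24.9 V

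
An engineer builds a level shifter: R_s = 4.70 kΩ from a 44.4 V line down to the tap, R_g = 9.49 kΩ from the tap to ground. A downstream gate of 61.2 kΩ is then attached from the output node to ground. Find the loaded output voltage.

The load sits in parallel with R_g: R_g‖R_L = (9.49 × 61.2) / (9.49 + 61.2) = 8.216 kΩ.
V_out = 44.4 × 8.216 / (4.70 + 8.216) = 44.4 × 8.216/12.92 = 28.2 V.

V_out ≈ 28.2 V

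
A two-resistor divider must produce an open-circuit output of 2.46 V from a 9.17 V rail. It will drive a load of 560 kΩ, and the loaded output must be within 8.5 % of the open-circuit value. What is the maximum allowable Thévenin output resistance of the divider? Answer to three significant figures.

Loading drop = R_th/(R_th + R_L) ≤ 0.0850, so R_th ≤ R_L · ε/(1−ε) = 560 kΩ × 0.0850/0.9150 = 52.0 kΩ.
(Any R1, R2 with R2/(R1+R2) = 0.268 and R1‖R2 ≤ 52.0 kΩ will meet the spec.)

R_th ≤ 52.0 kΩ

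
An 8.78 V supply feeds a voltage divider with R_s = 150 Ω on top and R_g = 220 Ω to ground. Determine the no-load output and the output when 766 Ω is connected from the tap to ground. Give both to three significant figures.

Open-circuit: V = 8.78 × 220/(150 + 220) = 5.22 V.
With the load, R_g becomes R_g‖R_L = 170.9 Ω, so V = 8.78 × 170.9/320.9 = 4.68 V.

Unloaded: 5.22 V; loaded: 4.68 V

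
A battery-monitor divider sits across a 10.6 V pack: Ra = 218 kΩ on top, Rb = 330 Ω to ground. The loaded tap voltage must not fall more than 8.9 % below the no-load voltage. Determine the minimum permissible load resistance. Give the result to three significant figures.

R_L(min) ≈ 3.37 kΩ

Output resistance R_th = Ra‖Rb = (218000 × 330)/218300 = 329.5 Ω.
The fractional drop is R_th/(R_th + R_L); requiring this ≤ 0.0890 gives R_L ≥ R_th(1/0.0890 − 1) = 329.5 × 10.24 = 3.37 kΩ.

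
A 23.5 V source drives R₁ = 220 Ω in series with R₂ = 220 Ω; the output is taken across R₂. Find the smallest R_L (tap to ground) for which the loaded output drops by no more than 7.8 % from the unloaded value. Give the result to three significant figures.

Output resistance R_th = R₁‖R₂ = (220 × 220)/440.0 = 110.0 Ω.
The fractional drop is R_th/(R_th + R_L); requiring this ≤ 0.0780 gives R_L ≥ R_th(1/0.0780 − 1) = 110.0 × 11.82 = 1.30 kΩ.

R_L(min) ≈ 1.30 kΩ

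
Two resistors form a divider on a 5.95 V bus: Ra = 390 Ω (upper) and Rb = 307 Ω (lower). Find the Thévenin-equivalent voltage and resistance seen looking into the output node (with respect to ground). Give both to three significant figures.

V_th is the open-circuit tap voltage: 5.95 × 307/(390 + 307) = 2.62 V.
With the supply zeroed, Ra and Rb appear in parallel from the tap: R_th = Ra‖Rb = (390 × 307)/697.0 = 172 Ω.

V_th = 2.62 V, R_th = 172 Ω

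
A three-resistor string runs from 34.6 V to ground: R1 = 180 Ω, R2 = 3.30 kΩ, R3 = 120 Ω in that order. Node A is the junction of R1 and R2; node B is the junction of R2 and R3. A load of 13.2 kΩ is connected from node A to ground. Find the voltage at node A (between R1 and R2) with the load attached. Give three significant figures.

Below node A the series string R2+R3 = 3420 Ω sits in parallel with the 13200 Ω load: 2716 Ω.
V_A = 34.6 × 2716/(180 + 2716) = 32.4 V.

V ≈ 32.4 V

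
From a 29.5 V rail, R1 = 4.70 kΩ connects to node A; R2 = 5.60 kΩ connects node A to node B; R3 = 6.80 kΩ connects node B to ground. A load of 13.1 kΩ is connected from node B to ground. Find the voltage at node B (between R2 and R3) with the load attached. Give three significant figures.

V ≈ 8.94 V

At node B, R3 is in parallel with the load: R3‖R_L = 4.476 kΩ.
Below node A the resistance is R2 + (R3‖R_L) = 10.08 kΩ, so V_A = 29.5 × 10.08/14.78 = 20.12 V.
Then V_B = V_A × (R3‖R_L)/(R2 + R3‖R_L) = 20.12 × 4.476/10.08 = 8.94 V.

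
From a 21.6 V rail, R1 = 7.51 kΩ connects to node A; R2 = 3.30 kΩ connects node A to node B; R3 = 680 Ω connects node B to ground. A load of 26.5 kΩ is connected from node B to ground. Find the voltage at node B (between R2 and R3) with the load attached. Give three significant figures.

V ≈ 1.25 V

At node B, R3 is in parallel with the load: R3‖R_L = 663.0 Ω.
Below node A the resistance is R2 + (R3‖R_L) = 3963 Ω, so V_A = 21.6 × 3963/11470 = 7.461 V.
Then V_B = V_A × (R3‖R_L)/(R2 + R3‖R_L) = 7.461 × 663.0/3963 = 1.25 V.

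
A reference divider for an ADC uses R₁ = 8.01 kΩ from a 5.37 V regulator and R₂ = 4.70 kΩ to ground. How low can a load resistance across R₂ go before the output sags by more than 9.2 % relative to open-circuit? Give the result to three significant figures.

Output resistance R_th = R₁‖R₂ = (8.01 × 4.70)/12.71 = 2.962 kΩ.
The fractional drop is R_th/(R_th + R_L); requiring this ≤ 0.0920 gives R_L ≥ R_th(1/0.0920 − 1) = 2.962 × 9.870 = 29.2 kΩ.

R_L(min) ≈ 29.2 kΩ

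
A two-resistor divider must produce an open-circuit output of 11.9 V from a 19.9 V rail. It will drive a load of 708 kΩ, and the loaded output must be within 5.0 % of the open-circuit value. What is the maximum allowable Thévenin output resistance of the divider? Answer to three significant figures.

Loading drop = R_th/(R_th + R_L) ≤ 0.0500, so R_th ≤ R_L · ε/(1−ε) = 708 kΩ × 0.0500/0.9500 = 37.3 kΩ.

R_th ≤ 37.3 kΩ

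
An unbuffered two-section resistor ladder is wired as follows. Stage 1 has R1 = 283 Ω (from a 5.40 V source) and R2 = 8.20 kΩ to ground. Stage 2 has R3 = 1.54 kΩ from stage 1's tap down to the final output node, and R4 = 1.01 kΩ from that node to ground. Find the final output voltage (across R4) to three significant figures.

Stage 2 presents R3+R4 = 2550 Ω as a load on stage 1's tap.
Stage 1's lower leg becomes R2‖(R3+R4) = 1945 Ω, so V_mid = 5.40 × 1945/2228 = 4.714 V.
Stage 2 is itself unloaded: V_out = V_mid × R4/(R3+R4) = 4.714 × 1010/2550 = 1.87 V.

V_out ≈ 1.87 V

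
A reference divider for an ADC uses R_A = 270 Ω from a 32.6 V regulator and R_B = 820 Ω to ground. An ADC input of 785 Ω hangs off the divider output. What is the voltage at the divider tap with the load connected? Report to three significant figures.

V_out ≈ 19.5 V

The load sits in parallel with R_B: R_B‖R_L = (820 × 785) / (820 + 785) = 401.1 Ω.
V_out = 32.6 × 401.1 / (270 + 401.1) = 32.6 × 401.1/671.1 = 19.5 V.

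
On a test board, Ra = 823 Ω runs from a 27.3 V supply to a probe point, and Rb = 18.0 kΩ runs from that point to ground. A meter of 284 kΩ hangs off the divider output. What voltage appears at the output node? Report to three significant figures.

V_out ≈ 26.0 V

The load sits in parallel with Rb: Rb‖R_L = (18000 × 284000) / (18000 + 284000) = 16930 Ω.
V_out = 27.3 × 16930 / (823 + 16930) = 27.3 × 16930/17750 = 26.0 V.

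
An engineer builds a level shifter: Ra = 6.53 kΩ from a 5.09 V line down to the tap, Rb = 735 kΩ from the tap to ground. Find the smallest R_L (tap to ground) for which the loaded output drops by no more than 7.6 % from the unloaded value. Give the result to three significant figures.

R_L(min) ≈ 78.7 kΩ

Output resistance R_th = Ra‖Rb = (6.53 × 735)/741.5 = 6.472 kΩ.
The fractional drop is R_th/(R_th + R_L); requiring this ≤ 0.0760 gives R_L ≥ R_th(1/0.0760 − 1) = 6.472 × 12.16 = 78.7 kΩ.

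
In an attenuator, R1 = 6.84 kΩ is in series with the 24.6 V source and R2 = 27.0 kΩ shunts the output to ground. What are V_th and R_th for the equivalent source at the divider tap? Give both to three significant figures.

V_th is the open-circuit tap voltage: 24.6 × 27.0/(6.84 + 27.0) = 19.6 V.
With the supply zeroed, R1 and R2 appear in parallel from the tap: R_th = R1‖R2 = (6.84 × 27.0)/33.84 = 5.46 kΩ.

V_th = 19.6 V, R_th = 5.46 kΩ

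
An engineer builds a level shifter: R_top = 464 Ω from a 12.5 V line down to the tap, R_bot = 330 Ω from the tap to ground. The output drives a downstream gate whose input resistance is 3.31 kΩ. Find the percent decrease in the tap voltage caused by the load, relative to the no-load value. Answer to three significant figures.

5.51 %

The divider's output (Thévenin) resistance is R_top‖R_bot = 192.8 Ω.
Fractional drop under load = R_th/(R_th + R_L) = 192.8 / (192.8 + 3310) = 0.05505.
So the output falls by 5.51 %.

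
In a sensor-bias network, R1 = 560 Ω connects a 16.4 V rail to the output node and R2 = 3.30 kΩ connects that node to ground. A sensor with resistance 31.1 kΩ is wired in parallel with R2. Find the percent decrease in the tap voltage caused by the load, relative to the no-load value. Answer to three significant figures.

The divider's output (Thévenin) resistance is R1‖R2 = 478.8 Ω.
Fractional drop under load = R_th/(R_th + R_L) = 478.8 / (478.8 + 31100) = 0.01516.
So the output falls by 1.52 %.

1.52 %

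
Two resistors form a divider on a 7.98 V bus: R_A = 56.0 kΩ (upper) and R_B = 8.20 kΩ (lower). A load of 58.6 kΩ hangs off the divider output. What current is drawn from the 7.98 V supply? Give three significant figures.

R_B‖R_L = 7.193 kΩ, so the source sees R_A + R_B‖R_L = 63.19 kΩ.
I = 7.98 V / 63.19 kΩ = 0.126 mA.

I ≈ 0.126 mA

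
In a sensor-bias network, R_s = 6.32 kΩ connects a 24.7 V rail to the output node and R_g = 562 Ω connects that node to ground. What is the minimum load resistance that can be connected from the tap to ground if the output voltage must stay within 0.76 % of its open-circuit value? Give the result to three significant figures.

Output resistance R_th = R_s‖R_g = (6320 × 562)/6882 = 516.1 Ω.
The fractional drop is R_th/(R_th + R_L); requiring this ≤ 0.00760 gives R_L ≥ R_th(1/0.00760 − 1) = 516.1 × 130.6 = 67.4 kΩ.

R_L(min) ≈ 67.4 kΩ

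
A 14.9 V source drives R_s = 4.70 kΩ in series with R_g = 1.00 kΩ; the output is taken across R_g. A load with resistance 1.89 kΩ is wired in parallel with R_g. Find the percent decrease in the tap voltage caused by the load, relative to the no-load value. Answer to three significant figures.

The divider's output (Thévenin) resistance is R_s‖R_g = 0.8246 kΩ.
Fractional drop under load = R_th/(R_th + R_L) = 0.8246 / (0.8246 + 1.89) = 0.3038.
So the output falls by 30.4 %.

30.4 %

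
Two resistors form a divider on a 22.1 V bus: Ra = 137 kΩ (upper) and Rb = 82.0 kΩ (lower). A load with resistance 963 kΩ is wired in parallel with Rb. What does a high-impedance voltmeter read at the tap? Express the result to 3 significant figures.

The load sits in parallel with Rb: Rb‖R_L = (82.0 × 963) / (82.0 + 963) = 75.57 kΩ.
V_out = 22.1 × 75.57 / (137 + 75.57) = 22.1 × 75.57/212.6 = 7.86 V.
(Unloaded it would have been 8.27 V.)

V_out ≈ 7.86 V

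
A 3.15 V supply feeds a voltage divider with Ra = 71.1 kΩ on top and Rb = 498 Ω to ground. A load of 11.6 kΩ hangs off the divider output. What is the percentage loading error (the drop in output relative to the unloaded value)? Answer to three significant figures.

4.09 %

The divider's output (Thévenin) resistance is Ra‖Rb = 494.5 Ω.
Fractional drop under load = R_th/(R_th + R_L) = 494.5 / (494.5 + 11600) = 0.04089.
So the output falls by 4.09 %.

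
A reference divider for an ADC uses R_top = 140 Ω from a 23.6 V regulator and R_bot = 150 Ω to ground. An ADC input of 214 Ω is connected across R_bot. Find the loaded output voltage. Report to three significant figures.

V_out ≈ 9.12 V

The load sits in parallel with R_bot: R_bot‖R_L = (150 × 214) / (150 + 214) = 88.19 Ω.
V_out = 23.6 × 88.19 / (140 + 88.19) = 23.6 × 88.19/228.2 = 9.12 V.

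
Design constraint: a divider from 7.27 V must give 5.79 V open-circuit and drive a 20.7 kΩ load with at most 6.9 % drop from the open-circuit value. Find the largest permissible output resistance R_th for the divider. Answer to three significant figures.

R_th ≤ 1.53 kΩ

Loading drop = R_th/(R_th + R_L) ≤ 0.0690, so R_th ≤ R_L · ε/(1−ε) = 20.7 kΩ × 0.0690/0.9310 = 1.53 kΩ.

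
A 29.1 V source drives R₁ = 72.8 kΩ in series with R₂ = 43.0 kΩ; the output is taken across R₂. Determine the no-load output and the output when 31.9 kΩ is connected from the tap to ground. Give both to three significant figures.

Unloaded: 10.8 V; loaded: 5.85 V

Open-circuit: V = 29.1 × 43.0/(72.8 + 43.0) = 10.8 V.
With the load, R₂ becomes R₂‖R_L = 18.31 kΩ, so V = 29.1 × 18.31/91.11 = 5.85 V.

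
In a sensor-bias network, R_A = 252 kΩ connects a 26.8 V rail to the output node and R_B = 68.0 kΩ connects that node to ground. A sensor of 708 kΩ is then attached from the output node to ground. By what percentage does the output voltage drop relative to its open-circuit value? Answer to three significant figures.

7.03 %

The divider's output (Thévenin) resistance is R_A‖R_B = 53.55 kΩ.
Fractional drop under load = R_th/(R_th + R_L) = 53.55 / (53.55 + 708) = 0.07032.
So the output falls by 7.03 %.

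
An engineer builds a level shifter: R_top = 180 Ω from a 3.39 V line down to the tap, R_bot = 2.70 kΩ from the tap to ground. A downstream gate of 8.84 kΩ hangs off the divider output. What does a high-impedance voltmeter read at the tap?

The load sits in parallel with R_bot: R_bot‖R_L = (2700 × 8840) / (2700 + 8840) = 2068 Ω.
V_out = 3.39 × 2068 / (180 + 2068) = 3.39 × 2068/2248 = 3.12 V.

V_out ≈ 3.12 V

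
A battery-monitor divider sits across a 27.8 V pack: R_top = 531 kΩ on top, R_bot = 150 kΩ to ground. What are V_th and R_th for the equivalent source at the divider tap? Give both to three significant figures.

V_th is the open-circuit tap voltage: 27.8 × 150/(531 + 150) = 6.12 V.
With the supply zeroed, R_top and R_bot appear in parallel from the tap: R_th = R_top‖R_bot = (531 × 150)/681.0 = 117 kΩ.

V_th = 6.12 V, R_th = 117 kΩ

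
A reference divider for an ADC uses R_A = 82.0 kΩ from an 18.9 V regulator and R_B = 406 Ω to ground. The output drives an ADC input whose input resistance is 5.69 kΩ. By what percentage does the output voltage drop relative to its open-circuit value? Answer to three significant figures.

The divider's output (Thévenin) resistance is R_A‖R_B = 404.0 Ω.
Fractional drop under load = R_th/(R_th + R_L) = 404.0 / (404.0 + 5690) = 0.06629.
So the output falls by 6.63 %.

6.63 %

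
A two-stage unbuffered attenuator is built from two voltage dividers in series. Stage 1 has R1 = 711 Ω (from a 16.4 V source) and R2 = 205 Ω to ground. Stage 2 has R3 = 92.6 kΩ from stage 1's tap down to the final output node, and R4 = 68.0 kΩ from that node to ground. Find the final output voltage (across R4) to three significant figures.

Stage 2 presents R3+R4 = 160600 Ω as a load on stage 1's tap.
Stage 1's lower leg becomes R2‖(R3+R4) = 204.7 Ω, so V_mid = 16.4 × 204.7/915.7 = 3.667 V.
Stage 2 is itself unloaded: V_out = V_mid × R4/(R3+R4) = 3.667 × 68000/160600 = 1.55 V.

V_out ≈ 1.55 V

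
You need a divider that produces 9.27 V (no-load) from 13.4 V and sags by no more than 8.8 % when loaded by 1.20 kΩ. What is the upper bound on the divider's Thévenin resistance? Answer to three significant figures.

R_th ≤ 116 Ω

Loading drop = R_th/(R_th + R_L) ≤ 0.0880, so R_th ≤ R_L · ε/(1−ε) = 1.20 kΩ × 0.0880/0.9120 = 116 Ω.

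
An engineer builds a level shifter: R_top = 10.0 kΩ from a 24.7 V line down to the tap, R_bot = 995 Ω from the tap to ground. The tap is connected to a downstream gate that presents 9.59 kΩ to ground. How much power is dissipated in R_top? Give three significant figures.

P ≈ 51.3 mW

Total resistance from the source is R_top + (R_bot‖R_L) = 10900 Ω, so I = 24.7/10900 Ω = 2.266 mA.
P = I²·R_top = (2.266 mA)² × 10.0 kΩ = 51.3 mW.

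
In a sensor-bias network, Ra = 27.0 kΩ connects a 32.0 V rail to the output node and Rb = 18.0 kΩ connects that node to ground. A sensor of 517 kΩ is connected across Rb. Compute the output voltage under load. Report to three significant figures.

The load sits in parallel with Rb: Rb‖R_L = (18.0 × 517) / (18.0 + 517) = 17.39 kΩ.
V_out = 32.0 × 17.39 / (27.0 + 17.39) = 32.0 × 17.39/44.39 = 12.5 V.
(Unloaded it would have been 12.8 V.)

V_out ≈ 12.5 V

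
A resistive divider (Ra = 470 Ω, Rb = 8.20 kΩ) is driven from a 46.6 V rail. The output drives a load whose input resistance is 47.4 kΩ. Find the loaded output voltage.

The load sits in parallel with Rb: Rb‖R_L = (8200 × 47400) / (8200 + 47400) = 6991 Ω.
V_out = 46.6 × 6991 / (470 + 6991) = 46.6 × 6991/7461 = 43.7 V.

V_out ≈ 43.7 V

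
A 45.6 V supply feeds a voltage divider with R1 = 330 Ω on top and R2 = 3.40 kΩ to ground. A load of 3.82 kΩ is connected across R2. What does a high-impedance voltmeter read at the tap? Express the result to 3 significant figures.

The load sits in parallel with R2: R2‖R_L = (3400 × 3820) / (3400 + 3820) = 1799 Ω.
V_out = 45.6 × 1799 / (330 + 1799) = 45.6 × 1799/2129 = 38.5 V.
(Unloaded it would have been 41.6 V.)

V_out ≈ 38.5 V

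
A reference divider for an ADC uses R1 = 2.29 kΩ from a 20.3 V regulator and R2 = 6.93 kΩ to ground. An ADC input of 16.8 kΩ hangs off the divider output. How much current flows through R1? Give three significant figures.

R2‖R_L = 4.906 kΩ, so the source sees R1 + R2‖R_L = 7.196 kΩ.
I = 20.3 V / 7.196 kΩ = 2.82 mA.

I ≈ 2.82 mA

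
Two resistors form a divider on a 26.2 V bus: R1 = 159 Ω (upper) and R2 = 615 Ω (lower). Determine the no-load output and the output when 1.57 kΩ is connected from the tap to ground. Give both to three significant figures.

Unloaded: 20.8 V; loaded: 19.3 V

Open-circuit: V = 26.2 × 615/(159 + 615) = 20.8 V.
With the load, R2 becomes R2‖R_L = 441.9 Ω, so V = 26.2 × 441.9/600.9 = 19.3 V.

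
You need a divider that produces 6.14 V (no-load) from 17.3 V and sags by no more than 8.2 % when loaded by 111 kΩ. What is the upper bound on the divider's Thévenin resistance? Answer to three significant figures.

Loading drop = R_th/(R_th + R_L) ≤ 0.0820, so R_th ≤ R_L · ε/(1−ε) = 111 kΩ × 0.0820/0.9180 = 9.92 kΩ.

R_th ≤ 9.92 kΩ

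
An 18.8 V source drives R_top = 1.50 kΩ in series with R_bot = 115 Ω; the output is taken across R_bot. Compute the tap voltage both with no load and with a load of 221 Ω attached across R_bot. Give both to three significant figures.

Unloaded: 1.34 V; loaded: 0.903 V

Open-circuit: V = 18.8 × 115/(1500 + 115) = 1.34 V.
With the load, R_bot becomes R_bot‖R_L = 75.64 Ω, so V = 18.8 × 75.64/1576 = 0.903 V.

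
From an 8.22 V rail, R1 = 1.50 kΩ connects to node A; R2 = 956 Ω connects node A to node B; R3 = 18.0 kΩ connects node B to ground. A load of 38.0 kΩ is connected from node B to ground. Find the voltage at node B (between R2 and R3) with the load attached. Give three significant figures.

V ≈ 6.84 V

At node B, R3 is in parallel with the load: R3‖R_L = 12210 Ω.
Below node A the resistance is R2 + (R3‖R_L) = 13170 Ω, so V_A = 8.22 × 13170/14670 = 7.380 V.
Then V_B = V_A × (R3‖R_L)/(R2 + R3‖R_L) = 7.380 × 12210/13170 = 6.84 V.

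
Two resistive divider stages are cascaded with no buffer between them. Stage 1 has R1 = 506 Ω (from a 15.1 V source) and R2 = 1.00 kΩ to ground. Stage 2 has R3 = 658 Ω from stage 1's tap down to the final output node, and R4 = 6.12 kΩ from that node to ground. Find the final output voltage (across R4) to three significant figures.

V_out ≈ 8.63 V

Stage 2 presents R3+R4 = 6778 Ω as a load on stage 1's tap.
Stage 1's lower leg becomes R2‖(R3+R4) = 871.4 Ω, so V_mid = 15.1 × 871.4/1377 = 9.553 V.
Stage 2 is itself unloaded: V_out = V_mid × R4/(R3+R4) = 9.553 × 6120/6778 = 8.63 V.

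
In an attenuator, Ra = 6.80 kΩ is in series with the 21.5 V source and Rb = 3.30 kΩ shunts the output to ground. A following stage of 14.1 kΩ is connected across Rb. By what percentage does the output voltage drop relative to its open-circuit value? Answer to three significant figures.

Unloaded V = 21.5 × 3.30/10.10 = 7.0248 V.
Loaded: Rb‖R_L = 2.674 kΩ, giving V = 21.5 × 2.674/9.474 = 6.0685 V.
Drop = (7.0248 − 6.0685) / 7.0248 = 13.6 %.

13.6 %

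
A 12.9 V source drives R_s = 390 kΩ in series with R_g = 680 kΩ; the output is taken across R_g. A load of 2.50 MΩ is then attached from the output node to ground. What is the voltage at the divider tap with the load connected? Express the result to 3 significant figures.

The load sits in parallel with R_g: R_g‖R_L = (680 × 2500) / (680 + 2500) = 534.6 kΩ.
V_out = 12.9 × 534.6 / (390 + 534.6) = 12.9 × 534.6/924.6 = 7.46 V.

V_out ≈ 7.46 V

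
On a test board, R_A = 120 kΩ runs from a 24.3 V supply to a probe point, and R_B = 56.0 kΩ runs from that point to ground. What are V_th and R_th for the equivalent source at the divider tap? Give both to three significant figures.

V_th = 7.73 V, R_th = 38.2 kΩ

V_th is the open-circuit tap voltage: 24.3 × 56.0/(120 + 56.0) = 7.73 V.
With the supply zeroed, R_A and R_B appear in parallel from the tap: R_th = R_A‖R_B = (120 × 56.0)/176.0 = 38.2 kΩ.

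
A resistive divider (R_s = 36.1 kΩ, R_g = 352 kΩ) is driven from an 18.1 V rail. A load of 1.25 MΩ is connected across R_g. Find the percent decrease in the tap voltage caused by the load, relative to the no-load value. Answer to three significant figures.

2.55 %

The divider's output (Thévenin) resistance is R_s‖R_g = 32.74 kΩ.
Fractional drop under load = R_th/(R_th + R_L) = 32.74 / (32.74 + 1250) = 0.02553.
So the output falls by 2.55 %.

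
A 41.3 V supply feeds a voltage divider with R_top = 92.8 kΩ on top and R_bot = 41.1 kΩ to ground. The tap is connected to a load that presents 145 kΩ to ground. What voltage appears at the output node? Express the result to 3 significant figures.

V_out ≈ 10.6 V

The load sits in parallel with R_bot: R_bot‖R_L = (41.1 × 145) / (41.1 + 145) = 32.02 kΩ.
V_out = 41.3 × 32.02 / (92.8 + 32.02) = 41.3 × 32.02/124.8 = 10.6 V.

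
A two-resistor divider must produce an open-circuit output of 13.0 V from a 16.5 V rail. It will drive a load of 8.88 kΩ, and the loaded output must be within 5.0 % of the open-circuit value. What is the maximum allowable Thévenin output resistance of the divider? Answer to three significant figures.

R_th ≤ 467 Ω

Loading drop = R_th/(R_th + R_L) ≤ 0.0500, so R_th ≤ R_L · ε/(1−ε) = 8.88 kΩ × 0.0500/0.9500 = 467 Ω.
(Any R1, R2 with R2/(R1+R2) = 0.788 and R1‖R2 ≤ 467 Ω will meet the spec.)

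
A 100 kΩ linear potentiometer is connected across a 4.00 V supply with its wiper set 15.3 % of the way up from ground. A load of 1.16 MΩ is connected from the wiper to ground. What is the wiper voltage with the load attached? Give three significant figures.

V ≈ 0.605 V

The wiper splits the pot into (1−α)R = 84.70 kΩ above and αR = 15.30 kΩ below.
Lower section ‖ load = 15.10 kΩ.
V_wiper = 4.00 × 15.10/(84.70 + 15.10) = 0.605 V.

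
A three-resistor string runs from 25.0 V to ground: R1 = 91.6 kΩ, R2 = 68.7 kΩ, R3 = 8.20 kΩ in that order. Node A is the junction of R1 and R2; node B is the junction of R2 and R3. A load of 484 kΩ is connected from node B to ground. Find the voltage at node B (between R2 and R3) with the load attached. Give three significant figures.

At node B, R3 is in parallel with the load: R3‖R_L = 8.063 kΩ.
Below node A the resistance is R2 + (R3‖R_L) = 76.76 kΩ, so V_A = 25.0 × 76.76/168.4 = 11.40 V.
Then V_B = V_A × (R3‖R_L)/(R2 + R3‖R_L) = 11.40 × 8.063/76.76 = 1.20 V.

V ≈ 1.20 V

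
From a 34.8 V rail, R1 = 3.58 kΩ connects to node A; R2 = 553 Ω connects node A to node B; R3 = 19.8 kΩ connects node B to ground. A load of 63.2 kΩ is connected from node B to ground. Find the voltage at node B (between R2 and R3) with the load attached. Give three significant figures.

At node B, R3 is in parallel with the load: R3‖R_L = 15080 Ω.
Below node A the resistance is R2 + (R3‖R_L) = 15630 Ω, so V_A = 34.8 × 15630/19210 = 28.31 V.
Then V_B = V_A × (R3‖R_L)/(R2 + R3‖R_L) = 28.31 × 15080/15630 = 27.3 V.

V ≈ 27.3 V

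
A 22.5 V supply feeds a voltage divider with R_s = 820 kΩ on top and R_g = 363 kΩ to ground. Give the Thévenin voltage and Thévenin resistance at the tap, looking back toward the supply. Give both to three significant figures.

V_th is the open-circuit tap voltage: 22.5 × 363/(820 + 363) = 6.90 V.
With the supply zeroed, R_s and R_g appear in parallel from the tap: R_th = R_s‖R_g = (820 × 363)/1183 = 252 kΩ.

V_th = 6.90 V, R_th = 252 kΩ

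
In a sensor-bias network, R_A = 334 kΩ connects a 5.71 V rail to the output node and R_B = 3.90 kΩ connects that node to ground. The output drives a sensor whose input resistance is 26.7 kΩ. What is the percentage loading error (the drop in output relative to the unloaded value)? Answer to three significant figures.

12.6 %

Unloaded V = 5.71 × 3.90/337.9 = 0.065904 V.
Loaded: R_B‖R_L = 3.403 kΩ, giving V = 5.71 × 3.403/337.4 = 0.057589 V.
Drop = (0.065904 − 0.057589) / 0.065904 = 12.6 %.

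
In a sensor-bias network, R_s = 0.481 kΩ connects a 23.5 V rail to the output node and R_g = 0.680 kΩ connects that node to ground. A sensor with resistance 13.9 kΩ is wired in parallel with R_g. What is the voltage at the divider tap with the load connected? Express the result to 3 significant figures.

The load sits in parallel with R_g: R_g‖R_L = (680 × 13900) / (680 + 13900) = 648.3 Ω.
V_out = 23.5 × 648.3 / (481 + 648.3) = 23.5 × 648.3/1129 = 13.5 V.

V_out ≈ 13.5 V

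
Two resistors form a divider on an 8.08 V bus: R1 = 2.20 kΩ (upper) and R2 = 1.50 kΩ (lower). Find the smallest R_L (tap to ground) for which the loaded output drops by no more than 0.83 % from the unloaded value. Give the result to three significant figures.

R_L(min) ≈ 107 kΩ

Output resistance R_th = R1‖R2 = (2200 × 1500)/3700 = 891.9 Ω.
The fractional drop is R_th/(R_th + R_L); requiring this ≤ 0.00830 gives R_L ≥ R_th(1/0.00830 − 1) = 891.9 × 119.5 = 107 kΩ.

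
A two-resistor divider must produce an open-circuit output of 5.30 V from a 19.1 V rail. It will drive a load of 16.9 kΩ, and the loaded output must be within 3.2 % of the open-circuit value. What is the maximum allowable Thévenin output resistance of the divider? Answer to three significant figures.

R_th ≤ 559 Ω

Loading drop = R_th/(R_th + R_L) ≤ 0.0320, so R_th ≤ R_L · ε/(1−ε) = 16.9 kΩ × 0.0320/0.9680 = 559 Ω.
(Any R1, R2 with R2/(R1+R2) = 0.277 and R1‖R2 ≤ 559 Ω will meet the spec.)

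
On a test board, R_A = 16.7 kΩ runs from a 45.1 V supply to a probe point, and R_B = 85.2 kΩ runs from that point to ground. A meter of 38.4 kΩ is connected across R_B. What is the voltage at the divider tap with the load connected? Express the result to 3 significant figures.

The load sits in parallel with R_B: R_B‖R_L = (85.2 × 38.4) / (85.2 + 38.4) = 26.47 kΩ.
V_out = 45.1 × 26.47 / (16.7 + 26.47) = 45.1 × 26.47/43.17 = 27.7 V.

V_out ≈ 27.7 V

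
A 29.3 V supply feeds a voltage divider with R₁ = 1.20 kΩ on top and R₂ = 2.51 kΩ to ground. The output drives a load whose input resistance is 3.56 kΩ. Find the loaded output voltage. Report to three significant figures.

V_out ≈ 16.1 V

The load sits in parallel with R₂: R₂‖R_L = (2.51 × 3.56) / (2.51 + 3.56) = 1.472 kΩ.
V_out = 29.3 × 1.472 / (1.20 + 1.472) = 29.3 × 1.472/2.672 = 16.1 V.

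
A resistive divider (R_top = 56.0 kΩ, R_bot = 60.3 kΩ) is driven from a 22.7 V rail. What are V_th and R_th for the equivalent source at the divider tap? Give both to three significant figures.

V_th is the open-circuit tap voltage: 22.7 × 60.3/(56.0 + 60.3) = 11.8 V.
With the supply zeroed, R_top and R_bot appear in parallel from the tap: R_th = R_top‖R_bot = (56.0 × 60.3)/116.3 = 29.0 kΩ.

V_th = 11.8 V, R_th = 29.0 kΩ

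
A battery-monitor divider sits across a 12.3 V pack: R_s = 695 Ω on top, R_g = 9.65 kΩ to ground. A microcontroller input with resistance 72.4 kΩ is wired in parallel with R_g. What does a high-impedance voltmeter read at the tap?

The load sits in parallel with R_g: R_g‖R_L = (9650 × 72400) / (9650 + 72400) = 8515 Ω.
V_out = 12.3 × 8515 / (695 + 8515) = 12.3 × 8515/9210 = 11.4 V.

V_out ≈ 11.4 V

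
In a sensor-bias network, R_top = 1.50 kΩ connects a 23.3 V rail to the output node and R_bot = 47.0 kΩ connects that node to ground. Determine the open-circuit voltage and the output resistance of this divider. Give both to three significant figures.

V_th is the open-circuit tap voltage: 23.3 × 47.0/(1.50 + 47.0) = 22.6 V.
With the supply zeroed, R_top and R_bot appear in parallel from the tap: R_th = R_top‖R_bot = (1.50 × 47.0)/48.50 = 1.45 kΩ.

V_th = 22.6 V, R_th = 1.45 kΩ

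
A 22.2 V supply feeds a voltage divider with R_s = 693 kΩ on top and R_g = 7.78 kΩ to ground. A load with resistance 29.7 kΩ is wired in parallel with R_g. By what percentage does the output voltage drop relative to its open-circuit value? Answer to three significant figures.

20.6 %

Unloaded V = 22.2 × 7.78/700.8 = 0.2465 V.
Loaded: R_g‖R_L = 6.165 kΩ, giving V = 22.2 × 6.165/699.2 = 0.1958 V.
Drop = (0.2465 − 0.1958) / 0.2465 = 20.6 %.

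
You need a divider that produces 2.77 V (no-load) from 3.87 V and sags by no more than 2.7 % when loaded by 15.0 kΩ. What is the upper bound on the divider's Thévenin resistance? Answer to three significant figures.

R_th ≤ 416 Ω

Loading drop = R_th/(R_th + R_L) ≤ 0.0270, so R_th ≤ R_L · ε/(1−ε) = 15.0 kΩ × 0.0270/0.9730 = 416 Ω.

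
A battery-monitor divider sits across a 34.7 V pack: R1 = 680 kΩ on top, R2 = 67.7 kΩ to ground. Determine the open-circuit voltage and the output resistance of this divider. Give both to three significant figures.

V_th is the open-circuit tap voltage: 34.7 × 67.7/(680 + 67.7) = 3.14 V.
With the supply zeroed, R1 and R2 appear in parallel from the tap: R_th = R1‖R2 = (680 × 67.7)/747.7 = 61.6 kΩ.

V_th = 3.14 V, R_th = 61.6 kΩ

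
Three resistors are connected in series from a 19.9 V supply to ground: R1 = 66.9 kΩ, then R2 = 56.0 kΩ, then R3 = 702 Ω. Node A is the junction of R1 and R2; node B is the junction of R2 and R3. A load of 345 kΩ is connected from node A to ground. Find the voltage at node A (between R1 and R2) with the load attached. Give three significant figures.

V ≈ 8.38 V

Below node A the series string R2+R3 = 56700 Ω sits in parallel with the 345000 Ω load: 48700 Ω.
V_A = 19.9 × 48700/(66900 + 48700) = 8.38 V.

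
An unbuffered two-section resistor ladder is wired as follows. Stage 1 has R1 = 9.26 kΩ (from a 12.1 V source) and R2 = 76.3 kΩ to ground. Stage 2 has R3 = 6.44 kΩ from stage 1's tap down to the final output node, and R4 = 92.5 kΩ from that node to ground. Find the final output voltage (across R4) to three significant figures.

V_out ≈ 9.31 V

Stage 2 presents R3+R4 = 98.94 kΩ as a load on stage 1's tap.
Stage 1's lower leg becomes R2‖(R3+R4) = 43.08 kΩ, so V_mid = 12.1 × 43.08/52.34 = 9.959 V.
Stage 2 is itself unloaded: V_out = V_mid × R4/(R3+R4) = 9.959 × 92.5/98.94 = 9.31 V.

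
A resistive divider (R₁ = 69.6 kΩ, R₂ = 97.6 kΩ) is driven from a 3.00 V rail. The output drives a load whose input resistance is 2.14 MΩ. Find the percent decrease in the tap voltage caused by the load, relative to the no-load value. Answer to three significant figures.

The divider's output (Thévenin) resistance is R₁‖R₂ = 40.63 kΩ.
Fractional drop under load = R_th/(R_th + R_L) = 40.63 / (40.63 + 2140) = 0.01863.
So the output falls by 1.86 %.

1.86 %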